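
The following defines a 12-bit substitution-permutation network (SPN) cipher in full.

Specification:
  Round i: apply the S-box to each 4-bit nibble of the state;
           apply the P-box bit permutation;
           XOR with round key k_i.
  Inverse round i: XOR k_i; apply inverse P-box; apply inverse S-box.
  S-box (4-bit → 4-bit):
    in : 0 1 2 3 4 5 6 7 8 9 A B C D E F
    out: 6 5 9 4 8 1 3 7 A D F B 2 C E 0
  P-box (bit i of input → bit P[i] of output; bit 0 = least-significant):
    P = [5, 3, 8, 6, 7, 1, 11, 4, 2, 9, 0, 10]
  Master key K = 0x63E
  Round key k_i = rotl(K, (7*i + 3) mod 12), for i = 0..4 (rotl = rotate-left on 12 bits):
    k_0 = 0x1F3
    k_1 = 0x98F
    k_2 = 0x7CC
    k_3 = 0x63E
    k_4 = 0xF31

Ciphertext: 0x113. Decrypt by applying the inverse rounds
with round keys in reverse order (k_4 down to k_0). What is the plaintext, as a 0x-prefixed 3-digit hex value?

s_0 = ciphertext = 0x113
s_1 = InvRound(s_0, k_4) = 0x805
s_2 = InvRound(s_1, k_3) = 0xEE6
s_3 = InvRound(s_2, k_2) = 0xF07
s_4 = InvRound(s_3, k_1) = 0x85C
s_5 = InvRound(s_4, k_0) = 0x177

0x177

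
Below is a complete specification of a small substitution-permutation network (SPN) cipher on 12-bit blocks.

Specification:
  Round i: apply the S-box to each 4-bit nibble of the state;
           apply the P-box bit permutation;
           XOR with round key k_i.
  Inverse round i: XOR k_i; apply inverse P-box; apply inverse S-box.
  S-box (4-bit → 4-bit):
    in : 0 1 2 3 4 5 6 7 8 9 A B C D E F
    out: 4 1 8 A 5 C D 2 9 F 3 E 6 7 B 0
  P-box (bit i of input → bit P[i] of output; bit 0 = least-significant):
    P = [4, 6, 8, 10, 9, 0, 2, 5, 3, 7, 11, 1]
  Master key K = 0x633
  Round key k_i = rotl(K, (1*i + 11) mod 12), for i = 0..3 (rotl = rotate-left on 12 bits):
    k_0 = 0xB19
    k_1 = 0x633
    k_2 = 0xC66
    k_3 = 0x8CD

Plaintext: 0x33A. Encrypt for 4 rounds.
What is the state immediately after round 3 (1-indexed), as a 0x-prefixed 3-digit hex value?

s_0 = plaintext = 0x33A
s_1 = Round(s_0, k_0) = 0xBEA
s_2 = Round(s_1, k_1) = 0xCC0
s_3 = Round(s_2, k_2) = 0x5E3
s_4 = Round(s_3, k_3) = 0x6AE

0x5E3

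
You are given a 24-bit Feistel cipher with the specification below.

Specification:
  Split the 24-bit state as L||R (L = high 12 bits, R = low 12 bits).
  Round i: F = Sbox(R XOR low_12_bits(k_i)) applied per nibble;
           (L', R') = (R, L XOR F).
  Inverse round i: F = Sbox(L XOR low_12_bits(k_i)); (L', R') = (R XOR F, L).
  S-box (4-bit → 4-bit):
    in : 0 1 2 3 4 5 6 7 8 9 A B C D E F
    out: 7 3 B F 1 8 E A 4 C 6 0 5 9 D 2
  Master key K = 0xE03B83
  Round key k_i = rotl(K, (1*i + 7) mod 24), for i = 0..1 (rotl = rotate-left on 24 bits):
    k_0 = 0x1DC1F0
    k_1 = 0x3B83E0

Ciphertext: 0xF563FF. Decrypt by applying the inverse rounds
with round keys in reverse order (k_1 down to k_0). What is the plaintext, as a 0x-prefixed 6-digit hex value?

s_0 = ciphertext = 0xF563FF
s_1 = InvRound(s_0, k_1) = 0x6F1F56
s_2 = InvRound(s_1, k_0) = 0x5256F1

0x5256F1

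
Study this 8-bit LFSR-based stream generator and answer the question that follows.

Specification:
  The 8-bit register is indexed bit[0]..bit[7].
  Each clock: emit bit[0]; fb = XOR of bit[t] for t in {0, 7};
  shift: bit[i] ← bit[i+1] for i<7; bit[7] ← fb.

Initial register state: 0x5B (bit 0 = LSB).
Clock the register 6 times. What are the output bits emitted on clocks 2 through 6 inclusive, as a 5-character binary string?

10110

reg_0 = 0x5B
clock 1: out=1, reg = 0xAD
clock 2: out=1, reg = 0x56
clock 3: out=0, reg = 0x2B
clock 4: out=1, reg = 0x95
clock 5: out=1, reg = 0x4A
clock 6: out=0, reg = 0x25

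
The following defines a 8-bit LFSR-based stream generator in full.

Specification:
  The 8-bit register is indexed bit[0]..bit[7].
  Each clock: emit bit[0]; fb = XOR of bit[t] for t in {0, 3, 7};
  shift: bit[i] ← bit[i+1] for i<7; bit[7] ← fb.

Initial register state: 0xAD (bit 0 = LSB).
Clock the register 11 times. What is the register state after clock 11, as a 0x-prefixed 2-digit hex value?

reg_0 = 0xAD
clock 1: out=1, reg = 0xD6
clock 2: out=0, reg = 0xEB
clock 3: out=1, reg = 0xF5
clock 4: out=1, reg = 0x7A
clock 5: out=0, reg = 0xBD
clock 6: out=1, reg = 0xDE
clock 7: out=0, reg = 0x6F
clock 8: out=1, reg = 0x37
clock 9: out=1, reg = 0x9B
clock 10: out=1, reg = 0xCD
clock 11: out=1, reg = 0xE6

0xE6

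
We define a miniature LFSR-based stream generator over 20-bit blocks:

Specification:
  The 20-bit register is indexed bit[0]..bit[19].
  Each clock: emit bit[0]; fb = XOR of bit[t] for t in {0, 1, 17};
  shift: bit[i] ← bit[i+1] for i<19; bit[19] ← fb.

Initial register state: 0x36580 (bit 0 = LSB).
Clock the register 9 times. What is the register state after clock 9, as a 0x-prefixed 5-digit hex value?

reg_0 = 0x36580
clock 1: out=0, reg = 0x9B2C0
clock 2: out=0, reg = 0x4D960
clock 3: out=0, reg = 0x26CB0
clock 4: out=0, reg = 0x93658
clock 5: out=0, reg = 0x49B2C
clock 6: out=0, reg = 0x24D96
clock 7: out=0, reg = 0x126CB
clock 8: out=1, reg = 0x09365
clock 9: out=1, reg = 0x849B2

0x849B2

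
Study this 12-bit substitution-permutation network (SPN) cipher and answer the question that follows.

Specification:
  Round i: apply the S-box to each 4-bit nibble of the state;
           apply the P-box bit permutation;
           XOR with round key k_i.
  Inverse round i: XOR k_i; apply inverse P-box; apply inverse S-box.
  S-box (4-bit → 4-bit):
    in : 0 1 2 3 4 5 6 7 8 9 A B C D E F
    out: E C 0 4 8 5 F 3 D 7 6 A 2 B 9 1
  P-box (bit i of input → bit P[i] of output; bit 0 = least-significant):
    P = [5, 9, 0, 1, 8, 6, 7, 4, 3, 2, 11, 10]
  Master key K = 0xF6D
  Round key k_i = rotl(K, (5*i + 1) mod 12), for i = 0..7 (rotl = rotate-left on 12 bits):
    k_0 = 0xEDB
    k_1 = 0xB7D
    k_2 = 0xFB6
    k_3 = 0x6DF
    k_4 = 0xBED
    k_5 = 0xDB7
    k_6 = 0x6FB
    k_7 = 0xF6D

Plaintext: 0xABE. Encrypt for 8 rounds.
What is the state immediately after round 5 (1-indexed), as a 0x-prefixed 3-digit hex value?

s_0 = plaintext = 0xABE
s_1 = Round(s_0, k_0) = 0x6AD
s_2 = Round(s_1, k_1) = 0x593
s_3 = Round(s_2, k_2) = 0x67F
s_4 = Round(s_3, k_3) = 0xBB3
s_5 = Round(s_4, k_4) = 0xFB8
s_6 = Round(s_5, k_5) = 0xDCC
s_7 = Round(s_6, k_6) = 0x0B7
s_8 = Round(s_7, k_7) = 0x119

0xFB8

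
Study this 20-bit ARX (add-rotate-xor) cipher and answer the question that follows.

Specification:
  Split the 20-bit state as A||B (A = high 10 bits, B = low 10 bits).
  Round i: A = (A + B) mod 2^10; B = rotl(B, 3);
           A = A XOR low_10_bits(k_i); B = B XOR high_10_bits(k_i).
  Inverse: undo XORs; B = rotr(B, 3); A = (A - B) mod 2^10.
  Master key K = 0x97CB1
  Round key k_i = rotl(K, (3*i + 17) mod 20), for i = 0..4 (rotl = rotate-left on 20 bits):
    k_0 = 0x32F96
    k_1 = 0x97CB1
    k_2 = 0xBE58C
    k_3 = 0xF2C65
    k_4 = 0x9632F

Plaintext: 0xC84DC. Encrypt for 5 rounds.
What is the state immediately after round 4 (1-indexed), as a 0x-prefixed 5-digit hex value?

0xCBEF6

s_0 = plaintext = 0xC84DC
s_1 = Round(s_0, k_0) = 0x1AE2A
s_2 = Round(s_1, k_1) = 0x8930B
s_3 = Round(s_2, k_2) = 0x28EA7
s_4 = Round(s_3, k_3) = 0xCBEF6
s_5 = Round(s_4, k_4) = 0x429ED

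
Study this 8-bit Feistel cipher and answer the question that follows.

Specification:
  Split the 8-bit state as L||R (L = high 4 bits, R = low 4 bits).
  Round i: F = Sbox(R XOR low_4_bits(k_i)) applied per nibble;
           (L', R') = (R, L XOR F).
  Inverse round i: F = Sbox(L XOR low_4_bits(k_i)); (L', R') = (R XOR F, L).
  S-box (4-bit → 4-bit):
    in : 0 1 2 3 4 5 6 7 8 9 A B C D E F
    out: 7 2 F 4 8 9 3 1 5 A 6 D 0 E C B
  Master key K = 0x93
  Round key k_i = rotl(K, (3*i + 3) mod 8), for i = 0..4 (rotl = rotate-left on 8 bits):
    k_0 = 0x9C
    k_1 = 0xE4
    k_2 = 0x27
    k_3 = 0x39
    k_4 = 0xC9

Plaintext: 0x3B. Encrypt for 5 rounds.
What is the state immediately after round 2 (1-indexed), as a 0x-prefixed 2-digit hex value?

0x28

s_0 = plaintext = 0x3B
s_1 = Round(s_0, k_0) = 0xB2
s_2 = Round(s_1, k_1) = 0x28
s_3 = Round(s_2, k_2) = 0x89
s_4 = Round(s_3, k_3) = 0x9F
s_5 = Round(s_4, k_4) = 0xFA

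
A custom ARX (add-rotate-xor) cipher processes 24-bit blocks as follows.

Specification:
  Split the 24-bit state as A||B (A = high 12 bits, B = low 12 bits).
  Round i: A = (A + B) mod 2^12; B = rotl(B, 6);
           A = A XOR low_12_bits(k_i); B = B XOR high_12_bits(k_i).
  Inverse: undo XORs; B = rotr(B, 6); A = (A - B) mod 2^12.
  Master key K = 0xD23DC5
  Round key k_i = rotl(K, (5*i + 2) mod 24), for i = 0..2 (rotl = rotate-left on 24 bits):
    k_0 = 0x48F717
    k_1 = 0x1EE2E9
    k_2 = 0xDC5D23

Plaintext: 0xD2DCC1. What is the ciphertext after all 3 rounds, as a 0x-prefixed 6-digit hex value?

s_0 = plaintext = 0xD2DCC1
s_1 = Round(s_0, k_0) = 0xEF94FC
s_2 = Round(s_1, k_1) = 0x11CEFD
s_3 = Round(s_2, k_2) = 0xD3A2BE

0xD3A2BE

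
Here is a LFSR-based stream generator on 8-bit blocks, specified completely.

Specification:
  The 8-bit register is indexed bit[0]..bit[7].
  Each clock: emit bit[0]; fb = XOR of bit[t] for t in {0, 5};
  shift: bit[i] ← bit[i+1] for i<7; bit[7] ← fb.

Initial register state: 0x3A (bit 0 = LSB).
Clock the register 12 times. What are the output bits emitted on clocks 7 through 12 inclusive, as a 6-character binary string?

001100

reg_0 = 0x3A
clock 1: out=0, reg = 0x9D
clock 2: out=1, reg = 0xCE
clock 3: out=0, reg = 0x67
clock 4: out=1, reg = 0x33
clock 5: out=1, reg = 0x19
clock 6: out=1, reg = 0x8C
clock 7: out=0, reg = 0x46
clock 8: out=0, reg = 0x23
clock 9: out=1, reg = 0x11
clock 10: out=1, reg = 0x88
clock 11: out=0, reg = 0x44
clock 12: out=0, reg = 0x22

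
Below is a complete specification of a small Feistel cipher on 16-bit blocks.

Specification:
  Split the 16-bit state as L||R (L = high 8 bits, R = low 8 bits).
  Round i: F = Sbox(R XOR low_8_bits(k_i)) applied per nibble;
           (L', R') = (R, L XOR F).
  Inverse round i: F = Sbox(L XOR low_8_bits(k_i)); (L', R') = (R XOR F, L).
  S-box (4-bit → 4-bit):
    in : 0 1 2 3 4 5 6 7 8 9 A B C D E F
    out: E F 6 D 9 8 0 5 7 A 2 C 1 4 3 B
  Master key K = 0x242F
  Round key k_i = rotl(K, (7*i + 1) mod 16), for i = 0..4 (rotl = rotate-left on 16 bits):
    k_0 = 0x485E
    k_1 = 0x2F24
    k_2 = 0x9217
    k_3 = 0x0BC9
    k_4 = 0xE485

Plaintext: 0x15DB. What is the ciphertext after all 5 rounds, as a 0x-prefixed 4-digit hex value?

s_0 = plaintext = 0x15DB
s_1 = Round(s_0, k_0) = 0xDB6D
s_2 = Round(s_1, k_1) = 0x6D41
s_3 = Round(s_2, k_2) = 0x41ED
s_4 = Round(s_3, k_3) = 0xED28
s_5 = Round(s_4, k_4) = 0x28C9

0x28C9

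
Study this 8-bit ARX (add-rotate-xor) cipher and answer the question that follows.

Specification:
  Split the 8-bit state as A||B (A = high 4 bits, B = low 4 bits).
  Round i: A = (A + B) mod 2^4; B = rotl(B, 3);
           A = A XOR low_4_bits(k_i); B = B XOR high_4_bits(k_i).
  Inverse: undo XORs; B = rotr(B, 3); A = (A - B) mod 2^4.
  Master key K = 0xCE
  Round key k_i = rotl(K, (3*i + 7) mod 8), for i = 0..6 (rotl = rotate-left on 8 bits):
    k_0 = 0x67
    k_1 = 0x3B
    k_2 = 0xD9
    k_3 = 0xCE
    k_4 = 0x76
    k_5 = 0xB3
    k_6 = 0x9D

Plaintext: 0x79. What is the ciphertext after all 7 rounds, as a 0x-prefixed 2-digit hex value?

s_0 = plaintext = 0x79
s_1 = Round(s_0, k_0) = 0x7A
s_2 = Round(s_1, k_1) = 0xA6
s_3 = Round(s_2, k_2) = 0x9E
s_4 = Round(s_3, k_3) = 0x9B
s_5 = Round(s_4, k_4) = 0x2A
s_6 = Round(s_5, k_5) = 0xFE
s_7 = Round(s_6, k_6) = 0x0E

0x0E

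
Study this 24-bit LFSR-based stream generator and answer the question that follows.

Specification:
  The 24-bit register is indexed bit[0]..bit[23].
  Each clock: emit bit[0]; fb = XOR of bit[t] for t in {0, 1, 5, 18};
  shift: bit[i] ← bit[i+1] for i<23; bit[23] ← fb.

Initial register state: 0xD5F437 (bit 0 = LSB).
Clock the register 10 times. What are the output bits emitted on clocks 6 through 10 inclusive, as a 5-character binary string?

10000

reg_0 = 0xD5F437
clock 1: out=1, reg = 0x6AFA1B
clock 2: out=1, reg = 0x357D0D
clock 3: out=1, reg = 0x1ABE86
clock 4: out=0, reg = 0x8D5F43
clock 5: out=1, reg = 0xC6AFA1
clock 6: out=1, reg = 0xE357D0
clock 7: out=0, reg = 0x71ABE8
clock 8: out=0, reg = 0xB8D5F4
clock 9: out=0, reg = 0xDC6AFA
clock 10: out=0, reg = 0xEE357D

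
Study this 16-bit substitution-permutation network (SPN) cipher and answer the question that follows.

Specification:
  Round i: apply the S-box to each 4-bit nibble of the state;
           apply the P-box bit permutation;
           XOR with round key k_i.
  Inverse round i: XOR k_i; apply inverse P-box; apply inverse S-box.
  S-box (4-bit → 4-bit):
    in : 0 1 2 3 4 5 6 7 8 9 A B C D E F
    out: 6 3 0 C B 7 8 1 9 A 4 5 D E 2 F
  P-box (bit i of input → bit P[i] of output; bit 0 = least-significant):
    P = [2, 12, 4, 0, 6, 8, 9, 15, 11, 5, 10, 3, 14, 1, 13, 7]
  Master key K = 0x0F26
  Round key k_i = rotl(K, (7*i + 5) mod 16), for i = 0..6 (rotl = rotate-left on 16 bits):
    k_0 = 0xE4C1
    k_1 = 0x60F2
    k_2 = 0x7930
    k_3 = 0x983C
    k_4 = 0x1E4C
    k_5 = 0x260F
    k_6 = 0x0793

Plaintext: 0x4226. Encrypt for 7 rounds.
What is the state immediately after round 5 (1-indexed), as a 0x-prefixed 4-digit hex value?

0xD93F

s_0 = plaintext = 0x4226
s_1 = Round(s_0, k_0) = 0xA442
s_2 = Round(s_1, k_1) = 0xC99A
s_3 = Round(s_2, k_2) = 0x9888
s_4 = Round(s_3, k_3) = 0x10F3
s_5 = Round(s_4, k_4) = 0xD93F
s_6 = Round(s_5, k_5) = 0x94B0
s_7 = Round(s_6, k_6) = 0x1D69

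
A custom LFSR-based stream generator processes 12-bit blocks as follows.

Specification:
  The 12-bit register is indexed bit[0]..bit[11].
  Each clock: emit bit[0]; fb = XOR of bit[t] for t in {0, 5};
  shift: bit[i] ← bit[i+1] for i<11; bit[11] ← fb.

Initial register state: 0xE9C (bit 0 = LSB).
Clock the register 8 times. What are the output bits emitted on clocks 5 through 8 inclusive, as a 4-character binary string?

1001

reg_0 = 0xE9C
clock 1: out=0, reg = 0x74E
clock 2: out=0, reg = 0x3A7
clock 3: out=1, reg = 0x1D3
clock 4: out=1, reg = 0x8E9
clock 5: out=1, reg = 0x474
clock 6: out=0, reg = 0xA3A
clock 7: out=0, reg = 0xD1D
clock 8: out=1, reg = 0xE8E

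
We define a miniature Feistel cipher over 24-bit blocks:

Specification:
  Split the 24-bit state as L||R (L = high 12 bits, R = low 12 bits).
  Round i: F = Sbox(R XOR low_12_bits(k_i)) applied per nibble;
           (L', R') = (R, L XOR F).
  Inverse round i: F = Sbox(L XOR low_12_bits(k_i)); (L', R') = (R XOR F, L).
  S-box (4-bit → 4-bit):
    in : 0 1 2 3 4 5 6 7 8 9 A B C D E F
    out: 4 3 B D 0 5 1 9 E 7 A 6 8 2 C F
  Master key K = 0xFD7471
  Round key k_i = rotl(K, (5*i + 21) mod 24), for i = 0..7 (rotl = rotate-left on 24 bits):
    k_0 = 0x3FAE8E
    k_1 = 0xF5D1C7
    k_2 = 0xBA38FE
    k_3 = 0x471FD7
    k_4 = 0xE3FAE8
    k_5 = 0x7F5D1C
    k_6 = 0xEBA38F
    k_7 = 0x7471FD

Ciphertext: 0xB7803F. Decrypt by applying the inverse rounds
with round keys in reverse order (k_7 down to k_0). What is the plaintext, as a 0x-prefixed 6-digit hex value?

s_0 = ciphertext = 0xB7803F
s_1 = InvRound(s_0, k_7) = 0xADAB78
s_2 = InvRound(s_1, k_6) = 0xC2DADA
s_3 = InvRound(s_2, k_5) = 0x909C2D
s_4 = InvRound(s_3, k_4) = 0x1EE909
s_5 = InvRound(s_4, k_3) = 0x5DE1EE
s_6 = InvRound(s_5, k_2) = 0x35A5DE
s_7 = InvRound(s_6, k_1) = 0xEAC35A
s_8 = InvRound(s_7, k_0) = 0x7E1EAC

0x7E1EAC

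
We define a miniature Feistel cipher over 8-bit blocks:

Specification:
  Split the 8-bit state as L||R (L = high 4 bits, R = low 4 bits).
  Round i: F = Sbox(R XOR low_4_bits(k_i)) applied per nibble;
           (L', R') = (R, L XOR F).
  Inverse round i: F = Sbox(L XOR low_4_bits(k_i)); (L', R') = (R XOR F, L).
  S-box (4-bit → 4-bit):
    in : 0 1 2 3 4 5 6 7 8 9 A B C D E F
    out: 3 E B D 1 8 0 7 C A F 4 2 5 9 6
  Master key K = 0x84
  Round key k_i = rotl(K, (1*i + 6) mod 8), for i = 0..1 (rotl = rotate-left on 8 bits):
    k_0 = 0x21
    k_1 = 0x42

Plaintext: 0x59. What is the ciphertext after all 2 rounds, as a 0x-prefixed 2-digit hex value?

s_0 = plaintext = 0x59
s_1 = Round(s_0, k_0) = 0x99
s_2 = Round(s_1, k_1) = 0x9D

0x9D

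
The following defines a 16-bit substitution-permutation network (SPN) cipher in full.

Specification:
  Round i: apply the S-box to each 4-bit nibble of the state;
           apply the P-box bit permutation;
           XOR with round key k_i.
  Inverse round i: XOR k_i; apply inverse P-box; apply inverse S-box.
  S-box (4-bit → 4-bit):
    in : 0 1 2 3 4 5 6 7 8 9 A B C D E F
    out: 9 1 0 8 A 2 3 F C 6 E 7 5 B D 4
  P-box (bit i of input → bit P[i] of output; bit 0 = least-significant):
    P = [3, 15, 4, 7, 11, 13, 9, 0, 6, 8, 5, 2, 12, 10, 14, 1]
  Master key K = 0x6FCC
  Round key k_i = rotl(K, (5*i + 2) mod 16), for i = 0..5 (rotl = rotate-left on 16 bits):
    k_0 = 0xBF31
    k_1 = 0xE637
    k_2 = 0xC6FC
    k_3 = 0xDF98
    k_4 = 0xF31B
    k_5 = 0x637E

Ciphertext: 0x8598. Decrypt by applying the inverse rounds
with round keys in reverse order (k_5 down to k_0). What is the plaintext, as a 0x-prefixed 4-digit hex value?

s_0 = ciphertext = 0x8598
s_1 = InvRound(s_0, k_5) = 0xAE94
s_2 = InvRound(s_1, k_4) = 0x7400
s_3 = InvRound(s_2, k_3) = 0x25B7
s_4 = InvRound(s_3, k_2) = 0x86A6
s_5 = InvRound(s_4, k_1) = 0xF248
s_6 = InvRound(s_5, k_0) = 0x9B0C

0x9B0C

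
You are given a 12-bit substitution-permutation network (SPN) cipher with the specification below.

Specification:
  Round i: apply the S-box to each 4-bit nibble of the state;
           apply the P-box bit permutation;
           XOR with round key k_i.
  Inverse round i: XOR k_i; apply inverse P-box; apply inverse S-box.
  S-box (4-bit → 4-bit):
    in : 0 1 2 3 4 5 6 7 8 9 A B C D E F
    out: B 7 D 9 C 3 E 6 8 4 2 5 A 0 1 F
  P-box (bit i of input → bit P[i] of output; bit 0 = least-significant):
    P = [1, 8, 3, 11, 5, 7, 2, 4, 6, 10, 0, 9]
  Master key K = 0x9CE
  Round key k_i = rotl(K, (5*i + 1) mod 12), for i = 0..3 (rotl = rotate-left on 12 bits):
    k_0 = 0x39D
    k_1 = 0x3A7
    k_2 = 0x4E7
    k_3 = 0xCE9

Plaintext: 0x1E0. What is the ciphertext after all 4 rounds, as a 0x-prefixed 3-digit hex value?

s_0 = plaintext = 0x1E0
s_1 = Round(s_0, k_0) = 0xEFE
s_2 = Round(s_1, k_1) = 0x351
s_3 = Round(s_2, k_2) = 0x70D
s_4 = Round(s_3, k_3) = 0x858

0x858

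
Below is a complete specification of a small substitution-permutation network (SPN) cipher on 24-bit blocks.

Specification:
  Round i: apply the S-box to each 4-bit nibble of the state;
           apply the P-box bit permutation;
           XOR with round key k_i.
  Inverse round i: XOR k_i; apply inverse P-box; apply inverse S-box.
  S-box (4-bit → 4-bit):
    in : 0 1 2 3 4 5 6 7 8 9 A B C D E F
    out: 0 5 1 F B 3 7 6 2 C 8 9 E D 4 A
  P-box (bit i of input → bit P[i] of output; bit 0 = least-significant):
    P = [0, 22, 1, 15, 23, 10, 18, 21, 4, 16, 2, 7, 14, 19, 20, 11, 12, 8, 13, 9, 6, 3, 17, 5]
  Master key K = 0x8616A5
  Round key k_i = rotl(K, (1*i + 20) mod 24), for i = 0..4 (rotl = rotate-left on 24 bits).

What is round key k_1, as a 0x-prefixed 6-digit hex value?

0xB0C2D4

K = 0x8616A5
k_0 = rotl(K, (1*0+20) mod 24) = rotl(K, 20) = 0x58616A
k_1 = rotl(K, (1*1+20) mod 24) = rotl(K, 21) = 0xB0C2D4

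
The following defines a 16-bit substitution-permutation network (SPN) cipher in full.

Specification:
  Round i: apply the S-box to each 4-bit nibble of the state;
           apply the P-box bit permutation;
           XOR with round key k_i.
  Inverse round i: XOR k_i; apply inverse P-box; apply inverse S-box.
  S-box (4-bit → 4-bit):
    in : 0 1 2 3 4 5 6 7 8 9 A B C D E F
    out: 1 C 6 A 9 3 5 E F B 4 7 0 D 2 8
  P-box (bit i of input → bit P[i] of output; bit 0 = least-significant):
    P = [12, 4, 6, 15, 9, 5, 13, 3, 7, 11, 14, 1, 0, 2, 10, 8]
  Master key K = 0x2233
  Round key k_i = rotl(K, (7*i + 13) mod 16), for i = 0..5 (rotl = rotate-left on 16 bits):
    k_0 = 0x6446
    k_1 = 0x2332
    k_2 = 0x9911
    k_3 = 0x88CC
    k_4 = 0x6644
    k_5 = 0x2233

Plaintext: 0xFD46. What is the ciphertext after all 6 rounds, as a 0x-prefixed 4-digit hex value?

0xEBD6

s_0 = plaintext = 0xFD46
s_1 = Round(s_0, k_0) = 0x378C
s_2 = Round(s_1, k_1) = 0x481C
s_3 = Round(s_2, k_2) = 0xF09A
s_4 = Round(s_3, k_3) = 0x8B24
s_5 = Round(s_4, k_4) = 0x9BE1
s_6 = Round(s_5, k_5) = 0xEBD6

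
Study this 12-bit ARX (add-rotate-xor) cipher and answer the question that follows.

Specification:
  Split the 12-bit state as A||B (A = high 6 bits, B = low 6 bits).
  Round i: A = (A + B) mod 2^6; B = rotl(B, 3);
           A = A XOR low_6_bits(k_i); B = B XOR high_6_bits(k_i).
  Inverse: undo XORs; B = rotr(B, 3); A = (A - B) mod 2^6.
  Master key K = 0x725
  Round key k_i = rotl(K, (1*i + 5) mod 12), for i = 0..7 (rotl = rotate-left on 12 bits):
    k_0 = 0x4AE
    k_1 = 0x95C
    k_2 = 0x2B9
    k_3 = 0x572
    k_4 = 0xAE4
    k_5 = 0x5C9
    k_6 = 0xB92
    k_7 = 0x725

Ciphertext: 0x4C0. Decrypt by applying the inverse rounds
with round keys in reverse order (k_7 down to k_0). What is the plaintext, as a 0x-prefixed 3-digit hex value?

0xC50

s_0 = ciphertext = 0x4C0
s_1 = InvRound(s_0, k_7) = 0x4E3
s_2 = InvRound(s_1, k_6) = 0x629
s_3 = InvRound(s_2, k_5) = 0x6B7
s_4 = InvRound(s_3, k_4) = 0x6E3
s_5 = InvRound(s_4, k_3) = 0xCF6
s_6 = InvRound(s_5, k_2) = 0x8E7
s_7 = InvRound(s_6, k_1) = 0xBD0
s_8 = InvRound(s_7, k_0) = 0xC50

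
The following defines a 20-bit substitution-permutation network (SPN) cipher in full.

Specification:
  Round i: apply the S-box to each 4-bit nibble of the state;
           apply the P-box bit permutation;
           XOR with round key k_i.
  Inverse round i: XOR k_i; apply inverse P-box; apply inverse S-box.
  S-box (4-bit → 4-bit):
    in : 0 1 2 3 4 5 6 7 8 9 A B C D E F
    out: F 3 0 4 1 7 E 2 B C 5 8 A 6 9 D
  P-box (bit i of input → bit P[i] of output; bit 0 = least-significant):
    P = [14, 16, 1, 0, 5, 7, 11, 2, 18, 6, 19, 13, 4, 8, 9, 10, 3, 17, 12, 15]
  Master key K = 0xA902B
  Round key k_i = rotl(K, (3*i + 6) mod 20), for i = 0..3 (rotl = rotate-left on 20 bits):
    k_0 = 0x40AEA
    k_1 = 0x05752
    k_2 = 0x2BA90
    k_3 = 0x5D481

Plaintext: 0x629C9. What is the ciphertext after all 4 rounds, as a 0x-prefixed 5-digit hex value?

0x29179

s_0 = plaintext = 0x629C9
s_1 = Round(s_0, k_0) = 0xEBA6D
s_2 = Round(s_1, k_1) = 0xDDBDC
s_3 = Round(s_2, k_2) = 0x18111
s_4 = Round(s_3, k_3) = 0x29179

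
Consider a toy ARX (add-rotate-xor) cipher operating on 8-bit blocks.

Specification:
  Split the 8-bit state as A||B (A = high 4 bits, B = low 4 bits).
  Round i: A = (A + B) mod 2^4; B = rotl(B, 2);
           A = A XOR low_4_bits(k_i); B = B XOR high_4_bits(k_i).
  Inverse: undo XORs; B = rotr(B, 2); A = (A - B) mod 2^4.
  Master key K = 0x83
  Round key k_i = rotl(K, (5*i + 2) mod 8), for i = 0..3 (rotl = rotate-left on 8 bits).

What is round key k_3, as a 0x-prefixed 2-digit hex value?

0x07

K = 0x83
k_0 = rotl(K, (5*0+2) mod 8) = rotl(K, 2) = 0x0E
k_1 = rotl(K, (5*1+2) mod 8) = rotl(K, 7) = 0xC1
k_2 = rotl(K, (5*2+2) mod 8) = rotl(K, 4) = 0x38
k_3 = rotl(K, (5*3+2) mod 8) = rotl(K, 1) = 0x07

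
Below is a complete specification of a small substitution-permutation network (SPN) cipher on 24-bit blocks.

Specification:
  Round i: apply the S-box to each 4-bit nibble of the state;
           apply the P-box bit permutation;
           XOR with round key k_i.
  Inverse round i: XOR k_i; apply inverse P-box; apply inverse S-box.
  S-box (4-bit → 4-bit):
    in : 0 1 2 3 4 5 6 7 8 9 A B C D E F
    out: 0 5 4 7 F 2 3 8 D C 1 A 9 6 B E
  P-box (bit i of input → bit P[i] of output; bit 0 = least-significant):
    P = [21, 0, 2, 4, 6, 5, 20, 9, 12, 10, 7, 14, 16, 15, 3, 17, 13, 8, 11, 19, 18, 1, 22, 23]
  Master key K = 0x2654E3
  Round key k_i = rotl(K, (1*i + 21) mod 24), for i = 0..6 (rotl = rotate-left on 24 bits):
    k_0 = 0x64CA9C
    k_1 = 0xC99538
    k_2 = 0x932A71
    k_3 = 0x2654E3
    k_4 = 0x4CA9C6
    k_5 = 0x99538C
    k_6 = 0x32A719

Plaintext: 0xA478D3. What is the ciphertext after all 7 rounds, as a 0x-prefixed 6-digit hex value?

0x8ECB8A

s_0 = plaintext = 0xA478D3
s_1 = Round(s_0, k_0) = 0x5AB339
s_2 = Round(s_1, k_1) = 0xDB21CE
s_3 = Round(s_2, k_2) = 0xFB39AA
s_4 = Round(s_3, k_3) = 0xCF9529
s_5 = Round(s_4, k_4) = 0xD2A4DA
s_6 = Round(s_5, k_5) = 0xE80F2E
s_7 = Round(s_6, k_6) = 0x8ECB8A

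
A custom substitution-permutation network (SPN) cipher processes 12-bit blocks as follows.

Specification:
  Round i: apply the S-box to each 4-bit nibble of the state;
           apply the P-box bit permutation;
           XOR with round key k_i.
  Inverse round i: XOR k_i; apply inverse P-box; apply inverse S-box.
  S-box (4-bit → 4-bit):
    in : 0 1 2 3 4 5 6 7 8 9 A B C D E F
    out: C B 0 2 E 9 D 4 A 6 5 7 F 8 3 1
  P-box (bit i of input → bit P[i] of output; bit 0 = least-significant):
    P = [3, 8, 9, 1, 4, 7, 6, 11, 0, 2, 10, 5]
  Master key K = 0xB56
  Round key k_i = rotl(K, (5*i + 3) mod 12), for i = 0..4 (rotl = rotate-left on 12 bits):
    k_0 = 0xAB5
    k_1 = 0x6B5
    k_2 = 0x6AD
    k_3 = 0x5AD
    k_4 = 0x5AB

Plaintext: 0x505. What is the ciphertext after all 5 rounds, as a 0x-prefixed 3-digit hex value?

0xA59

s_0 = plaintext = 0x505
s_1 = Round(s_0, k_0) = 0x2DE
s_2 = Round(s_1, k_1) = 0xFBD
s_3 = Round(s_2, k_2) = 0x67E
s_4 = Round(s_3, k_3) = 0x0C4
s_5 = Round(s_4, k_4) = 0xA59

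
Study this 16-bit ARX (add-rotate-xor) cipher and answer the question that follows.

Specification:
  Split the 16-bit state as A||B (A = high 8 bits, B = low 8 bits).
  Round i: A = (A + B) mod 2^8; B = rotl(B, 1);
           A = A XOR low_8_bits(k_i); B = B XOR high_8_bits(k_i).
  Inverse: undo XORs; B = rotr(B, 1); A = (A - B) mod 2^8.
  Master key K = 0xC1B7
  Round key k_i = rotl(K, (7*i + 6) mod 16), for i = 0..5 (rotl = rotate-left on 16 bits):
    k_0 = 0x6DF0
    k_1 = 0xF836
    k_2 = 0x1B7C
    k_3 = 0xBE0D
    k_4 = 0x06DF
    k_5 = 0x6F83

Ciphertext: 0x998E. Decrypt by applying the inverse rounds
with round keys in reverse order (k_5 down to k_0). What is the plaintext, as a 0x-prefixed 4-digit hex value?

s_0 = ciphertext = 0x998E
s_1 = InvRound(s_0, k_5) = 0x2AF0
s_2 = InvRound(s_1, k_4) = 0x7A7B
s_3 = InvRound(s_2, k_3) = 0x95E2
s_4 = InvRound(s_3, k_2) = 0xEDFC
s_5 = InvRound(s_4, k_1) = 0xD902
s_6 = InvRound(s_5, k_0) = 0x72B7

0x72B7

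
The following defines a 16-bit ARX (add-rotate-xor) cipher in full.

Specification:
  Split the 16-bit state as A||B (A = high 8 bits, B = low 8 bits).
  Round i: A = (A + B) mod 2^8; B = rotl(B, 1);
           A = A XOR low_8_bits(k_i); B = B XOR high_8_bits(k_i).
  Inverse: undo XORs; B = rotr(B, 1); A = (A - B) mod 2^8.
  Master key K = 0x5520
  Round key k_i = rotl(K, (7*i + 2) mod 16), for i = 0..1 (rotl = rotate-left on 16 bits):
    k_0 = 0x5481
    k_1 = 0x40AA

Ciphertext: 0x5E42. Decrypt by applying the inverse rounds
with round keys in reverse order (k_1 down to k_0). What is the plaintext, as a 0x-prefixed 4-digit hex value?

s_0 = ciphertext = 0x5E42
s_1 = InvRound(s_0, k_1) = 0xF301
s_2 = InvRound(s_1, k_0) = 0xC8AA

0xC8AA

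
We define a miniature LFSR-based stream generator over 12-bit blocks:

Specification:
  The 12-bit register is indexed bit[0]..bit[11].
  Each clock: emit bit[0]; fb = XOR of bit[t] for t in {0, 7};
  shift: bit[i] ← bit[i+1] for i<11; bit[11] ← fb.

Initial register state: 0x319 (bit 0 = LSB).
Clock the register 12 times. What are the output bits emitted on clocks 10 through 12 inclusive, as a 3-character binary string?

100

reg_0 = 0x319
clock 1: out=1, reg = 0x98C
clock 2: out=0, reg = 0xCC6
clock 3: out=0, reg = 0xE63
clock 4: out=1, reg = 0xF31
clock 5: out=1, reg = 0xF98
clock 6: out=0, reg = 0xFCC
clock 7: out=0, reg = 0xFE6
clock 8: out=0, reg = 0xFF3
clock 9: out=1, reg = 0x7F9
clock 10: out=1, reg = 0x3FC
clock 11: out=0, reg = 0x9FE
clock 12: out=0, reg = 0xCFF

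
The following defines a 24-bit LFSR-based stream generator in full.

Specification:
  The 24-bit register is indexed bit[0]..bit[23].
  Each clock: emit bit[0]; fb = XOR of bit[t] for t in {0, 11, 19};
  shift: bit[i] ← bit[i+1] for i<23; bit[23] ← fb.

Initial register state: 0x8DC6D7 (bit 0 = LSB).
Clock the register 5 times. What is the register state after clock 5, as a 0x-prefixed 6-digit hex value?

0xF46E36

reg_0 = 0x8DC6D7
clock 1: out=1, reg = 0x46E36B
clock 2: out=1, reg = 0xA371B5
clock 3: out=1, reg = 0xD1B8DA
clock 4: out=0, reg = 0xE8DC6D
clock 5: out=1, reg = 0xF46E36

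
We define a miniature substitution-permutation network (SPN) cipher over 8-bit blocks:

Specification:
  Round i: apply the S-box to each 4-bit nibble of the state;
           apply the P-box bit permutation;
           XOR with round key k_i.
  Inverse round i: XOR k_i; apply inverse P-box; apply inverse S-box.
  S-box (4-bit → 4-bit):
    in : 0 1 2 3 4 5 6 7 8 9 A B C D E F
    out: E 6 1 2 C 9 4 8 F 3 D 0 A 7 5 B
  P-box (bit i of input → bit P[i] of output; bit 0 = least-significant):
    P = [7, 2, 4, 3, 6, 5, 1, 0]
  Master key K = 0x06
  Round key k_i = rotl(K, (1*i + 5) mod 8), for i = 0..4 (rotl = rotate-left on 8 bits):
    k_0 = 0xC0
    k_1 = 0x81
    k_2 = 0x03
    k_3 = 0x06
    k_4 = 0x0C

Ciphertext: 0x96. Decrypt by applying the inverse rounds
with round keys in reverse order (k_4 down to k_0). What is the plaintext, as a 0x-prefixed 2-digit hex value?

0x7D

s_0 = ciphertext = 0x96
s_1 = InvRound(s_0, k_4) = 0x6A
s_2 = InvRound(s_1, k_3) = 0x9C
s_3 = InvRound(s_2, k_2) = 0x48
s_4 = InvRound(s_3, k_1) = 0x55
s_5 = InvRound(s_4, k_0) = 0x7D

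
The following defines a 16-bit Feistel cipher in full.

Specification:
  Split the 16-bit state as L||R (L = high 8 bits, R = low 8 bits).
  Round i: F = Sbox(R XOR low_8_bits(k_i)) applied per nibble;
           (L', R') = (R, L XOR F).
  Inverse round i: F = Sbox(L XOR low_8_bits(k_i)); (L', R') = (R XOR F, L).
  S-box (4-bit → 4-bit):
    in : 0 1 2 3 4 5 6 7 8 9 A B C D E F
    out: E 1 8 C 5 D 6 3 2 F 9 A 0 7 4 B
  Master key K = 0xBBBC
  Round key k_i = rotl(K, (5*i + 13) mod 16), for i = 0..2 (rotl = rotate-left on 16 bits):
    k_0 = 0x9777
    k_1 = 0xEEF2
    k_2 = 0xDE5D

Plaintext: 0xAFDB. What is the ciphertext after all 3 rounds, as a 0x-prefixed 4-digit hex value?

s_0 = plaintext = 0xAFDB
s_1 = Round(s_0, k_0) = 0xDB3F
s_2 = Round(s_1, k_1) = 0x3FDC
s_3 = Round(s_2, k_2) = 0xDC1E

0xDC1E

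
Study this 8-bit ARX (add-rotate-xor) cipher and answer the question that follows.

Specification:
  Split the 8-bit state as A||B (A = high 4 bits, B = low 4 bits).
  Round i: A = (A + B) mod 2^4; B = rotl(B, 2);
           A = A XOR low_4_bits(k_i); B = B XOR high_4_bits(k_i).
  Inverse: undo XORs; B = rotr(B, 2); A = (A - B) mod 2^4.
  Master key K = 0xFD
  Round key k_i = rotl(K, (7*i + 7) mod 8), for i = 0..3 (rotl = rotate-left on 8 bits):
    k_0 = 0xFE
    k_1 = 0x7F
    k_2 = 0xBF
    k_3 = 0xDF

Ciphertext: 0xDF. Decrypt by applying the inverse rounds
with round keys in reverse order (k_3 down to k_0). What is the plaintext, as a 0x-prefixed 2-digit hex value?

s_0 = ciphertext = 0xDF
s_1 = InvRound(s_0, k_3) = 0xA8
s_2 = InvRound(s_1, k_2) = 0x9C
s_3 = InvRound(s_2, k_1) = 0x8E
s_4 = InvRound(s_3, k_0) = 0x24

0x24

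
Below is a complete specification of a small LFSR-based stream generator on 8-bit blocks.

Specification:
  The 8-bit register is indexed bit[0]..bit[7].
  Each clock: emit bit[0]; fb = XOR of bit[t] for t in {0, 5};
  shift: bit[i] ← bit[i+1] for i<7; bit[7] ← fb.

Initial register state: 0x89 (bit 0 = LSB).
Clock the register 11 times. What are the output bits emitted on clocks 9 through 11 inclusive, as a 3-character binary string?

101

reg_0 = 0x89
clock 1: out=1, reg = 0xC4
clock 2: out=0, reg = 0x62
clock 3: out=0, reg = 0xB1
clock 4: out=1, reg = 0x58
clock 5: out=0, reg = 0x2C
clock 6: out=0, reg = 0x96
clock 7: out=0, reg = 0x4B
clock 8: out=1, reg = 0xA5
clock 9: out=1, reg = 0x52
clock 10: out=0, reg = 0x29
clock 11: out=1, reg = 0x14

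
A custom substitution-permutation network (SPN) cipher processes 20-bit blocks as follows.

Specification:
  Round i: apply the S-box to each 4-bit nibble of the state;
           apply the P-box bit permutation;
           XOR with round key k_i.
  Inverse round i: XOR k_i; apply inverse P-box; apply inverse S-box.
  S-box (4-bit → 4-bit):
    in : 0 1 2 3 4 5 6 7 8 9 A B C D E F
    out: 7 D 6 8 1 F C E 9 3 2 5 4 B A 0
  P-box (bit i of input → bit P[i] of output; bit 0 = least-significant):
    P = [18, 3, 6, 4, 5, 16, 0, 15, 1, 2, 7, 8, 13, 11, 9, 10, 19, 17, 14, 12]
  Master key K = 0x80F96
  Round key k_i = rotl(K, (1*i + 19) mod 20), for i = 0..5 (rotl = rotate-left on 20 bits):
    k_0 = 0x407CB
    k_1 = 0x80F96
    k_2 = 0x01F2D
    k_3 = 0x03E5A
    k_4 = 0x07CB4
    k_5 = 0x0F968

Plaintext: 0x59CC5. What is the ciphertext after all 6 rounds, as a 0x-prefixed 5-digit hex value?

0xC25C4

s_0 = plaintext = 0x59CC5
s_1 = Round(s_0, k_0) = 0xA7F12
s_2 = Round(s_1, k_1) = 0xA81FF
s_3 = Round(s_2, k_2) = 0x23AAF
s_4 = Round(s_3, k_3) = 0x37A5E
s_5 = Round(s_4, k_4) = 0x1E289
s_6 = Round(s_5, k_5) = 0xC25C4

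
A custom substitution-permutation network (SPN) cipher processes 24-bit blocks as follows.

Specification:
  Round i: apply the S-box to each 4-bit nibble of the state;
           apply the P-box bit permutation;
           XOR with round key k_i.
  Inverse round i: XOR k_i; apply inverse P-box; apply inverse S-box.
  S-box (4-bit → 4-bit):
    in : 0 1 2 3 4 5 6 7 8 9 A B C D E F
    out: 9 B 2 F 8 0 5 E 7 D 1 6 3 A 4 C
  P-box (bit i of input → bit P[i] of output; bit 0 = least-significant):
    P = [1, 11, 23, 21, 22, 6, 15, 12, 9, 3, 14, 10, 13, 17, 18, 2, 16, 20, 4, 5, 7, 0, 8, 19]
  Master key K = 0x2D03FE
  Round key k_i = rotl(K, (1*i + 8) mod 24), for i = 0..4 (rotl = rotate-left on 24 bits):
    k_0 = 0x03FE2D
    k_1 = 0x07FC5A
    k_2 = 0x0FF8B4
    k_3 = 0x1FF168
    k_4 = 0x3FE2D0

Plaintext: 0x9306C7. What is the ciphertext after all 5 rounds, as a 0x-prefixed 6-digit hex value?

s_0 = plaintext = 0x9306C7
s_1 = Round(s_0, k_0) = 0xFA95D9
s_2 = Round(s_1, k_1) = 0xAACD1C
s_3 = Round(s_2, k_2) = 0x4CC47E
s_4 = Round(s_3, k_3) = 0x844528
s_5 = Round(s_4, k_4) = 0xBFEB37

0xBFEB37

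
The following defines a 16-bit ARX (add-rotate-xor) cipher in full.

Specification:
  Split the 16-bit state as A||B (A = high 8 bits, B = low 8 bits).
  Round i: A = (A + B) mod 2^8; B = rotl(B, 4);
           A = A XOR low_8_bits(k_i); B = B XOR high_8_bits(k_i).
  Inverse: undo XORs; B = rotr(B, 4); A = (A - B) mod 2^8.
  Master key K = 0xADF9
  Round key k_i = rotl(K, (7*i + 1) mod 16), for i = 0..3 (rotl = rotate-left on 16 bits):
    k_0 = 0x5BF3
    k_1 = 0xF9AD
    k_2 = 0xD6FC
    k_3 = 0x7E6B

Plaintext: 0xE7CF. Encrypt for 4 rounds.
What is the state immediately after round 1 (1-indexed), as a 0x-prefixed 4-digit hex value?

s_0 = plaintext = 0xE7CF
s_1 = Round(s_0, k_0) = 0x45A7
s_2 = Round(s_1, k_1) = 0x4183
s_3 = Round(s_2, k_2) = 0x38EE
s_4 = Round(s_3, k_3) = 0x4D90

0x45A7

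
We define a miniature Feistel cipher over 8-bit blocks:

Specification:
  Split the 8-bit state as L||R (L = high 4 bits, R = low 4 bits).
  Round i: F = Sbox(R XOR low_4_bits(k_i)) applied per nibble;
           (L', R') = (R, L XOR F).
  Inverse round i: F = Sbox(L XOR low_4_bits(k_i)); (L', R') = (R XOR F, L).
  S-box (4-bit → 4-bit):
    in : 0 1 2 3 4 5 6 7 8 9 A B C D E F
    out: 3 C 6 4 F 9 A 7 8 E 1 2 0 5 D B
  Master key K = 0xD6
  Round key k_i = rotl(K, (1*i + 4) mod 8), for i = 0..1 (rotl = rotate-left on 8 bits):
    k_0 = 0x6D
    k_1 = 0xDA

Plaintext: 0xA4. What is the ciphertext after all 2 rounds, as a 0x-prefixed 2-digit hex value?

0x49

s_0 = plaintext = 0xA4
s_1 = Round(s_0, k_0) = 0x44
s_2 = Round(s_1, k_1) = 0x49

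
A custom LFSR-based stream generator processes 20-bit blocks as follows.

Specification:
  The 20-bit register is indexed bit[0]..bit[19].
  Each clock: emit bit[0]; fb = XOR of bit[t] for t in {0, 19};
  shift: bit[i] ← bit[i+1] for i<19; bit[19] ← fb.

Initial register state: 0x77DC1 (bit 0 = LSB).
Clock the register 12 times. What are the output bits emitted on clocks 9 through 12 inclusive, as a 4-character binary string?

1011

reg_0 = 0x77DC1
clock 1: out=1, reg = 0xBBEE0
clock 2: out=0, reg = 0xDDF70
clock 3: out=0, reg = 0xEEFB8
clock 4: out=0, reg = 0xF77DC
clock 5: out=0, reg = 0xFBBEE
clock 6: out=0, reg = 0xFDDF7
clock 7: out=1, reg = 0x7EEFB
clock 8: out=1, reg = 0xBF77D
clock 9: out=1, reg = 0x5FBBE
clock 10: out=0, reg = 0x2FDDF
clock 11: out=1, reg = 0x97EEF
clock 12: out=1, reg = 0x4BF77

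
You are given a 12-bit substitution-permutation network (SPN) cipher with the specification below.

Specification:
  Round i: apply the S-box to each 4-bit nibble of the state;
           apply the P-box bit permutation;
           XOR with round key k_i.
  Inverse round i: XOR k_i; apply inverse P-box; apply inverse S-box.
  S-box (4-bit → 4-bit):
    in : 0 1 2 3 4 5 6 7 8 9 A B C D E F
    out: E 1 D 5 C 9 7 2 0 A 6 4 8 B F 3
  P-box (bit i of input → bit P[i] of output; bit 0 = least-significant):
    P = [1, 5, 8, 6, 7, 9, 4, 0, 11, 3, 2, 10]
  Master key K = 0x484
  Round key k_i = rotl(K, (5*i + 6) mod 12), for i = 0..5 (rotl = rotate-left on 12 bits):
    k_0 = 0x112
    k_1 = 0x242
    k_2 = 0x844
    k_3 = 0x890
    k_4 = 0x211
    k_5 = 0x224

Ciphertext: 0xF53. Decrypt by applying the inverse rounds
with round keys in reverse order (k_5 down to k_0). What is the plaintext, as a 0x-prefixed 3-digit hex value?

s_0 = ciphertext = 0xF53
s_1 = InvRound(s_0, k_5) = 0x24E
s_2 = InvRound(s_1, k_4) = 0xA45
s_3 = InvRound(s_2, k_3) = 0xBEC
s_4 = InvRound(s_3, k_2) = 0x7FA
s_5 = InvRound(s_4, k_1) = 0x93A
s_6 = InvRound(s_5, k_0) = 0xF87

0xF87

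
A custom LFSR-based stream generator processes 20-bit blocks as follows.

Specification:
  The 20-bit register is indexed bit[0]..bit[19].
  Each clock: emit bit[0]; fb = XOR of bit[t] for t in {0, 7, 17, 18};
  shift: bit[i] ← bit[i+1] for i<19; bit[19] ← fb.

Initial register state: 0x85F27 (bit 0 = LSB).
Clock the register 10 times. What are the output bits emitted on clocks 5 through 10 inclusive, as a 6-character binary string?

reg_0 = 0x85F27
clock 1: out=1, reg = 0xC2F93
clock 2: out=1, reg = 0xE17C9
clock 3: out=1, reg = 0x70BE4
clock 4: out=0, reg = 0xB85F2
clock 5: out=0, reg = 0x5C2F9
clock 6: out=1, reg = 0xAE17C
clock 7: out=0, reg = 0xD70BE
clock 8: out=0, reg = 0x6B85F
clock 9: out=1, reg = 0xB5C2F
clock 10: out=1, reg = 0x5AE17

010011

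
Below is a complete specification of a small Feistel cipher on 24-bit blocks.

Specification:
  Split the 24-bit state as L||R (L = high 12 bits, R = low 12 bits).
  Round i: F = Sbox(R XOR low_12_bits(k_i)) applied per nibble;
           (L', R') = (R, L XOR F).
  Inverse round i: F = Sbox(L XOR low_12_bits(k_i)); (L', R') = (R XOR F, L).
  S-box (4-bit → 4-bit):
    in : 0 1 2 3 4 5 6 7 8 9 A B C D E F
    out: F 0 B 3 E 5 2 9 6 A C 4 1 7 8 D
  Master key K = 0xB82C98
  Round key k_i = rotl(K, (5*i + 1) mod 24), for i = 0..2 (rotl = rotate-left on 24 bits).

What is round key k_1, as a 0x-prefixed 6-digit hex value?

K = 0xB82C98
k_0 = rotl(K, (5*0+1) mod 24) = rotl(K, 1) = 0x705931
k_1 = rotl(K, (5*1+1) mod 24) = rotl(K, 6) = 0x0B262E

0x0B262E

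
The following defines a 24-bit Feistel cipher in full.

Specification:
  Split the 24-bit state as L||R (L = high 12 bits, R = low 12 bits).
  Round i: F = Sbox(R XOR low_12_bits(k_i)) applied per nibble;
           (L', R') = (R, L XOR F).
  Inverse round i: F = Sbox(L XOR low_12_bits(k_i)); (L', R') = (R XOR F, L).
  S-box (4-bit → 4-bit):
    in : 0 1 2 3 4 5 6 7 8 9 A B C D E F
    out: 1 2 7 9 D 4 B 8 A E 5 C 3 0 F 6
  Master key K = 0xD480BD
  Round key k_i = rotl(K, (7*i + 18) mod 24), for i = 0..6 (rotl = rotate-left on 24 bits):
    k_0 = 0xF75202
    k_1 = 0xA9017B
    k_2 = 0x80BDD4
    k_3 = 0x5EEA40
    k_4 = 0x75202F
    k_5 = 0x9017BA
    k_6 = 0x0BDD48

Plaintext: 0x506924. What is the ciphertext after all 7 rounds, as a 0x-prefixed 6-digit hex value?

s_0 = plaintext = 0x506924
s_1 = Round(s_0, k_0) = 0x92497D
s_2 = Round(s_1, k_1) = 0x97D33F
s_3 = Round(s_2, k_2) = 0x33F681
s_4 = Round(s_3, k_3) = 0x68100D
s_5 = Round(s_4, k_4) = 0x00D7F6
s_6 = Round(s_5, k_5) = 0x7F61DE
s_7 = Round(s_6, k_6) = 0x1DE41D

0x1DE41D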